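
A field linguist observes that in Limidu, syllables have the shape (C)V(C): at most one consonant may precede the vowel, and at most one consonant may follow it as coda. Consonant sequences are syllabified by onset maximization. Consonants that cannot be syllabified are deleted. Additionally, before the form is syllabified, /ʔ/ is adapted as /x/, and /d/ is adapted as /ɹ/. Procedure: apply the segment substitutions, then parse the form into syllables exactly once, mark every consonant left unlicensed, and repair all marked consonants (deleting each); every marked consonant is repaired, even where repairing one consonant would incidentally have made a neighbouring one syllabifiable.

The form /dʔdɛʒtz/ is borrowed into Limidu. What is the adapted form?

ɹɛʒ

Substitution: /d/ → /ɹ/, /ʔ/ → /x/, giving /ɹxɹɛʒtz/.
Under (C)V(C), the unsyllabifiable consonants are /ɹ/, /x/, /t/, /z/ (at most one coda consonant is licensed; onsets are limited to one consonant).
Each unlicensed consonant is deleted: /ɹ/, /x/, /t/, /z/.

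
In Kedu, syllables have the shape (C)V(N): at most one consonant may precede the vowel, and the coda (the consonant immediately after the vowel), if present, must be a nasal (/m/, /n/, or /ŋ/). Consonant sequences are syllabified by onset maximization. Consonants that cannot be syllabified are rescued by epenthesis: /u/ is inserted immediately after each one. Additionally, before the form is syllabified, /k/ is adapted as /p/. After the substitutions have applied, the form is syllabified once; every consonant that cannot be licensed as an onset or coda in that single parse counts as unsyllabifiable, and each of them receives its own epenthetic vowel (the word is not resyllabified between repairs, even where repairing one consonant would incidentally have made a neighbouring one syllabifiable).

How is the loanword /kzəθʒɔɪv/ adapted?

puzəθuʒɔɪvu

Substitution: /k/ → /p/, giving /pzəθʒɔɪv/.
The consonants /p/, /θ/, /v/ cannot be parsed into a legal (C)V(N) syllable (only a nasal (/m/, /n/, or /ŋ/) is licensed in coda position; onsets are limited to one consonant).
Each unlicensed consonant becomes the onset of a new syllable: /p/ → /pu/, /θ/ → /θu/, /v/ → /vu/.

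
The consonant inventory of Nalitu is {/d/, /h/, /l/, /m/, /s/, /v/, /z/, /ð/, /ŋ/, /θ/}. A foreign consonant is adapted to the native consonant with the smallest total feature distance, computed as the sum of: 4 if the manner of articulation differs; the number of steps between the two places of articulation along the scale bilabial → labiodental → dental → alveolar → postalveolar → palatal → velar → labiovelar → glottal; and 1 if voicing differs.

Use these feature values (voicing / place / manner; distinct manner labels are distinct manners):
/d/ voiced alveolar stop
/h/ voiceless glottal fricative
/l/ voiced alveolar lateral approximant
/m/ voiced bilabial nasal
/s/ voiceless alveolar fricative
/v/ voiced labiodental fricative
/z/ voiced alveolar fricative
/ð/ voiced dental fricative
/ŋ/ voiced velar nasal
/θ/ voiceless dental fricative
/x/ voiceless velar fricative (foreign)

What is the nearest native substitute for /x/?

h

/h/ is closest: same manner (fricative), place distance 2 (velar→glottal), same voicing; total 2. Next closest is /s/ at distance 3.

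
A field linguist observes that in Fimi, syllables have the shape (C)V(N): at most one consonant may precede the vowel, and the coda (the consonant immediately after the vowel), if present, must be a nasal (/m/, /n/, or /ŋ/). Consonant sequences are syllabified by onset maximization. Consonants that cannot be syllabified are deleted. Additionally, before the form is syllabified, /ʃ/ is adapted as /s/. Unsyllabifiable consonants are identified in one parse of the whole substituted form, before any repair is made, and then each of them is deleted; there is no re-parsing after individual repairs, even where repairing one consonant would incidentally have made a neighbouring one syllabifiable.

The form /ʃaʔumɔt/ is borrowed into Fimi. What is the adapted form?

saʔumɔ

Substitution: /ʃ/ → /s/, giving /saʔumɔt/.
Under (C)V(N), the unsyllabifiable consonants are /t/ (only a nasal (/m/, /n/, or /ŋ/) is licensed in coda position; onsets are limited to one consonant).
Each unlicensed consonant is deleted: /t/.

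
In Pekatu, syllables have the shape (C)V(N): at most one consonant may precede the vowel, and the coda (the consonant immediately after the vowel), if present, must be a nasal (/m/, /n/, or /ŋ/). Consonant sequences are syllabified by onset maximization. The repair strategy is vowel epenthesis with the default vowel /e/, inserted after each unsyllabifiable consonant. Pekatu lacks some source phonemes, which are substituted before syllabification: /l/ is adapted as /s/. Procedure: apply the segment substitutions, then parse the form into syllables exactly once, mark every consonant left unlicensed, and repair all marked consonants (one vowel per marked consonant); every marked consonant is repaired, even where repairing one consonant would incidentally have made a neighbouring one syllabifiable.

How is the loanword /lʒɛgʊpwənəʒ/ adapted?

seʒɛgʊpewənəʒe

Substitution: /l/ → /s/, giving /sʒɛgʊpwənəʒ/.
The consonants /s/, /p/, /ʒ/ cannot be parsed into a legal (C)V(N) syllable (only a nasal (/m/, /n/, or /ŋ/) is licensed in coda position; onsets are limited to one consonant).
Inserting the epenthetic vowel yields /s/ → /se/, /p/ → /pe/, /ʒ/ → /ʒe/.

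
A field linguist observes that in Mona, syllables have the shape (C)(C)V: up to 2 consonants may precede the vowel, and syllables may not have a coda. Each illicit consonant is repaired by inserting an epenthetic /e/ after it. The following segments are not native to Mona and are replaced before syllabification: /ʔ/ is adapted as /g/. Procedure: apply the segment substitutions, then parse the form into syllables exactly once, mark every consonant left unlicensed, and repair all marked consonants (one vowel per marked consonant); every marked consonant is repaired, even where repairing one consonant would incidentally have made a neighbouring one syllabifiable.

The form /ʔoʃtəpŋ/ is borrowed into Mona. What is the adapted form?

Substitution: /ʔ/ → /g/, giving /goʃtəpŋ/.
The consonants /p/, /ŋ/ cannot be parsed into a legal (C)(C)V syllable (no codas are permitted; onsets may contain at most 2 consonants).
Epenthesis after each stranded consonant: /p/ → /pe/, /ŋ/ → /ŋe/.

goʃtəpeŋe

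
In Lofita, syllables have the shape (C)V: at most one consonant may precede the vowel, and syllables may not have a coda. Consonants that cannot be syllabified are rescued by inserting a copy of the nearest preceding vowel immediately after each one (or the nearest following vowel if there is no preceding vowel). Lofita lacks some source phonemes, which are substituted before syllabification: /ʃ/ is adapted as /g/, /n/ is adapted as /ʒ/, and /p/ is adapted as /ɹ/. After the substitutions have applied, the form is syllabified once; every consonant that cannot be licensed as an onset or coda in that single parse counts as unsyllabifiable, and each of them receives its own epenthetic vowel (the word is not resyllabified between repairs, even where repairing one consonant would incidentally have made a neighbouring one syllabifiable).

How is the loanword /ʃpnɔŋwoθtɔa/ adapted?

Substitution: /ʃ/ → /g/, /p/ → /ɹ/, /n/ → /ʒ/, giving /gɹʒɔŋwoθtɔa/.
Syllabifying with onset maximization leaves /g/, /ɹ/, /ŋ/, /θ/ stranded (no codas are permitted; onsets are limited to one consonant).
Inserting the epenthetic vowel yields /g/ → /gɔ/, /ɹ/ → /ɹɔ/, /ŋ/ → /ŋɔ/, /θ/ → /θo/.

gɔɹɔʒɔŋɔwoθotɔa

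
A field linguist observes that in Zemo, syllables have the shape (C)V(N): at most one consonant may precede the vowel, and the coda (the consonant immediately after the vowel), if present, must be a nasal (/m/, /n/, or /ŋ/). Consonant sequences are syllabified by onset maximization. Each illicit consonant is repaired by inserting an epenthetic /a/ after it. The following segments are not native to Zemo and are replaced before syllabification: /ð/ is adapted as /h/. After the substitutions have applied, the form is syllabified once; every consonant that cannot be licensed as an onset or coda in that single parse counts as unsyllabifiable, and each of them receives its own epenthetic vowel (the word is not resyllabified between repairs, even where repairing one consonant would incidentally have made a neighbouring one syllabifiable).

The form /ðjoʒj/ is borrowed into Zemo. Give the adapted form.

hajoʒaja

Substitution: /ð/ → /h/, giving /hjoʒj/.
Under (C)V(N), the unsyllabifiable consonants are /h/, /ʒ/, /j/ (only a nasal (/m/, /n/, or /ŋ/) is licensed in coda position; onsets are limited to one consonant).
Epenthesis after each stranded consonant: /h/ → /ha/, /ʒ/ → /ʒa/, /j/ → /ja/.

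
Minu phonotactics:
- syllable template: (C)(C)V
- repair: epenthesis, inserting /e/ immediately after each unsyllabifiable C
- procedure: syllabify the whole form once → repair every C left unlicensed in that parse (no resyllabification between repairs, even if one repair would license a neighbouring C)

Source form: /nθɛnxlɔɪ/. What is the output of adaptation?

nθɛnexlɔɪ

Under (C)(C)V, the unsyllabifiable consonants are /n/ (no codas are permitted; onsets may contain at most 2 consonants).
Epenthesis after each stranded consonant: /n/ → /ne/.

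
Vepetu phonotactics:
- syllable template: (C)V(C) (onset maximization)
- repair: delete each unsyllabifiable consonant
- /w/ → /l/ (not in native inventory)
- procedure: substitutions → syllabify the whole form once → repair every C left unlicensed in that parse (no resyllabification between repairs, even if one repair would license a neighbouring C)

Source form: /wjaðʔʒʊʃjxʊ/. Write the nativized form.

Substitution: /w/ → /l/, giving /ljaðʔʒʊʃjxʊ/.
The consonants /l/, /ʔ/, /j/ cannot be parsed into a legal (C)V(C) syllable (at most one coda consonant is licensed; onsets are limited to one consonant).
Deletion applies to /l/, /ʔ/, /j/.

jaðʒʊʃxʊ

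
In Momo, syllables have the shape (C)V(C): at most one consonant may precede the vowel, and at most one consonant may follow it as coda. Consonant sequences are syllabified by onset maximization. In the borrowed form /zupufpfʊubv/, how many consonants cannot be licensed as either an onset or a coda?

2

The consonants /p/, /v/ cannot be parsed into a legal (C)V(C) syllable (at most one coda consonant is licensed; onsets are limited to one consonant).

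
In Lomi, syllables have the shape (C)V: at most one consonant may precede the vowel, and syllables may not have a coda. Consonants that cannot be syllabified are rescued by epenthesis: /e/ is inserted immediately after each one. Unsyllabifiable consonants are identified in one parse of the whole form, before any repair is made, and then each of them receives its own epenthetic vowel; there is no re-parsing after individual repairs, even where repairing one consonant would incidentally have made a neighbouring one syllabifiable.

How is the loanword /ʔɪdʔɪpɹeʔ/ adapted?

The consonants /d/, /p/, /ʔ/ cannot be parsed into a legal (C)V syllable (no codas are permitted; onsets are limited to one consonant).
Each unlicensed consonant becomes the onset of a new syllable: /d/ → /de/, /p/ → /pe/, /ʔ/ → /ʔe/.

ʔɪdeʔɪpeɹeʔe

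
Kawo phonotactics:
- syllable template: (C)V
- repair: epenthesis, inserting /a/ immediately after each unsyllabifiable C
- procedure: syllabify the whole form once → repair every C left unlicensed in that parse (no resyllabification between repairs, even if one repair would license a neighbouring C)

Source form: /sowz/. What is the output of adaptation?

The consonants /w/, /z/ cannot be parsed into a legal (C)V syllable (no codas are permitted; onsets are limited to one consonant).
Inserting the epenthetic vowel yields /w/ → /wa/, /z/ → /za/.

sowaza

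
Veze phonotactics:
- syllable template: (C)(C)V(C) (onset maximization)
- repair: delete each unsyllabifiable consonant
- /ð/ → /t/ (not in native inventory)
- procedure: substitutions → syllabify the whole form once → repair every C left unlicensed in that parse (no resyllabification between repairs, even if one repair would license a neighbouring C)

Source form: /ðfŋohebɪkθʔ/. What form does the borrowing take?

fŋohebɪk

Substitution: /ð/ → /t/, giving /tfŋohebɪkθʔ/.
The consonants /t/, /θ/, /ʔ/ cannot be parsed into a legal (C)(C)V(C) syllable (at most one coda consonant is licensed; onsets may contain at most 2 consonants).
Deleting the stranded consonants removes /t/, /θ/, /ʔ/.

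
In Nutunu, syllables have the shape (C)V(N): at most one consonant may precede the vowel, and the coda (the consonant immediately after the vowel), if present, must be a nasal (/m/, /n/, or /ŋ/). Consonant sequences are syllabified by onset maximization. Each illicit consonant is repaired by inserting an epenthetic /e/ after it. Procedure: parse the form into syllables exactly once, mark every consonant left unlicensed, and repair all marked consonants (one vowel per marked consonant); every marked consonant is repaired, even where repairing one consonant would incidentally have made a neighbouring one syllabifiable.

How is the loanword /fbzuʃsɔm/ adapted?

Under (C)V(N), the unsyllabifiable consonants are /f/, /b/, /ʃ/ (only a nasal (/m/, /n/, or /ŋ/) is licensed in coda position; onsets are limited to one consonant).
Inserting the epenthetic vowel yields /f/ → /fe/, /b/ → /be/, /ʃ/ → /ʃe/.

febezuʃesɔm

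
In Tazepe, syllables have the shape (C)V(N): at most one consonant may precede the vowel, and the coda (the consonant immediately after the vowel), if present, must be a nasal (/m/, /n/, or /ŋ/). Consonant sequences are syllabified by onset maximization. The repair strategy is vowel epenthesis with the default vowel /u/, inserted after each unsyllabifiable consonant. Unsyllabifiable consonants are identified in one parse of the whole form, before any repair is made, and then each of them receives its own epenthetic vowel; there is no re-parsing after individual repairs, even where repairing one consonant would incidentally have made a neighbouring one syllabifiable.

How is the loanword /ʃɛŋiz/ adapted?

ʃɛŋizu

Syllabifying with onset maximization leaves /z/ stranded (only a nasal (/m/, /n/, or /ŋ/) is licensed in coda position; onsets are limited to one consonant).
Epenthesis after each stranded consonant: /z/ → /zu/.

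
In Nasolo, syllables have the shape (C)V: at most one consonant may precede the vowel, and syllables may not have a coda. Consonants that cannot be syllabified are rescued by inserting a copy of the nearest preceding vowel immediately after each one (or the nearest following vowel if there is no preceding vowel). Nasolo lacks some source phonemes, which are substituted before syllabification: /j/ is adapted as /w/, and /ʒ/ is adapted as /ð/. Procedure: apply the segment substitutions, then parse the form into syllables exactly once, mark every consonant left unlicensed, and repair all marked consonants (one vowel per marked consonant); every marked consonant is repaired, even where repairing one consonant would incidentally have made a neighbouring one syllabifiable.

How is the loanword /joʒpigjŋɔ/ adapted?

Substitution: /j/ → /w/, /ʒ/ → /ð/, giving /woðpigwŋɔ/.
Under (C)V, the unsyllabifiable consonants are /ð/, /g/, /w/ (no codas are permitted; onsets are limited to one consonant).
Epenthesis after each stranded consonant: /ð/ → /ðo/, /g/ → /gi/, /w/ → /wi/.

woðopigiwiŋɔ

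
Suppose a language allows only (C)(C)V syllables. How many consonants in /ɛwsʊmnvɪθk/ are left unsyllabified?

The consonants /m/, /θ/, /k/ cannot be parsed into a legal (C)(C)V syllable (no codas are permitted; onsets may contain at most 2 consonants).

3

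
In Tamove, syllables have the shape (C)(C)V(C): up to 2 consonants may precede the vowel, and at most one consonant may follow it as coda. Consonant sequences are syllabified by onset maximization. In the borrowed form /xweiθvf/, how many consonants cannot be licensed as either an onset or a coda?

The consonants /v/, /f/ cannot be parsed into a legal (C)(C)V(C) syllable (at most one coda consonant is licensed; onsets may contain at most 2 consonants).

2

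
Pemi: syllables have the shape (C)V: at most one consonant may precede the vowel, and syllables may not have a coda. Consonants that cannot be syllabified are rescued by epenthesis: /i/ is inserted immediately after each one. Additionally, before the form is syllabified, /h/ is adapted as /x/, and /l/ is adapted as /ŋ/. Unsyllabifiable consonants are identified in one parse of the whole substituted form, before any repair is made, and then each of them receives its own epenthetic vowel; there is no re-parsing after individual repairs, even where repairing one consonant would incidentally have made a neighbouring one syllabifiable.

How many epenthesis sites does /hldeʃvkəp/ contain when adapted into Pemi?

5

After substitution the input is /xŋdeʃvkəp/.
The unsyllabifiable consonants are /x/, /ŋ/, /ʃ/, /v/, /p/; each receives one epenthetic vowel.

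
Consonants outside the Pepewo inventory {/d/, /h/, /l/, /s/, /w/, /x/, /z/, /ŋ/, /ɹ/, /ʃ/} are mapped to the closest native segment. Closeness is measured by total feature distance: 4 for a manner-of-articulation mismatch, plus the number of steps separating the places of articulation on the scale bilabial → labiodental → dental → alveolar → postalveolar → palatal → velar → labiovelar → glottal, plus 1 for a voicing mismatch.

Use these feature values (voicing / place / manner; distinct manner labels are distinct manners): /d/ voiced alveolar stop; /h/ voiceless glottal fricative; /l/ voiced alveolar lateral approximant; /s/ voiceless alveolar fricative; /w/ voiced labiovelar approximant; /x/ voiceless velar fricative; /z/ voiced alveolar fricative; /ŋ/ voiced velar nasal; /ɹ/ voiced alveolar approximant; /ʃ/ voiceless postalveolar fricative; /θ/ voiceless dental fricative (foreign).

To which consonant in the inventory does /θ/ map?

/s/ is closest: same manner (fricative), place distance 1 (dental→alveolar), same voicing; total 1. Next closest is /z/ at distance 2.

s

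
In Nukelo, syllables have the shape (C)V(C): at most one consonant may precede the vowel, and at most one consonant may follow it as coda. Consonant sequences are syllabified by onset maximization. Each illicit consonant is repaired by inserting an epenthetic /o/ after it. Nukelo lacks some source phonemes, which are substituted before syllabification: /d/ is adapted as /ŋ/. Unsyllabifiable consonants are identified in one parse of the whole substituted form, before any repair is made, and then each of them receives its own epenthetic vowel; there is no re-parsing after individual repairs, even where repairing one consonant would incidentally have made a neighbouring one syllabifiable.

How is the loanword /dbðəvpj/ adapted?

Substitution: /d/ → /ŋ/, giving /ŋbðəvpj/.
Syllabifying with onset maximization leaves /ŋ/, /b/, /p/, /j/ stranded (at most one coda consonant is licensed; onsets are limited to one consonant).
Inserting the epenthetic vowel yields /ŋ/ → /ŋo/, /b/ → /bo/, /p/ → /po/, /j/ → /jo/.

ŋoboðəvpojo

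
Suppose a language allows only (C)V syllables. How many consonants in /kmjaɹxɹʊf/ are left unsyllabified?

5

Under (C)V, the unsyllabifiable consonants are /k/, /m/, /ɹ/, /x/, /f/ (no codas are permitted; onsets are limited to one consonant).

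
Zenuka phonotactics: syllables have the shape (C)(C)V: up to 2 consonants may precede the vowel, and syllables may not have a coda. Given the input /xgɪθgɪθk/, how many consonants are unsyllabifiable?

2

Syllabifying with onset maximization leaves /θ/, /k/ stranded (no codas are permitted; onsets may contain at most 2 consonants).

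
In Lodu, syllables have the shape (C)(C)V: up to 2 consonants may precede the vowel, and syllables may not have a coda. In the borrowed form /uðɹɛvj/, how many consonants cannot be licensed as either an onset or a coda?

Under (C)(C)V, the unsyllabifiable consonants are /v/, /j/ (no codas are permitted; onsets may contain at most 2 consonants).

2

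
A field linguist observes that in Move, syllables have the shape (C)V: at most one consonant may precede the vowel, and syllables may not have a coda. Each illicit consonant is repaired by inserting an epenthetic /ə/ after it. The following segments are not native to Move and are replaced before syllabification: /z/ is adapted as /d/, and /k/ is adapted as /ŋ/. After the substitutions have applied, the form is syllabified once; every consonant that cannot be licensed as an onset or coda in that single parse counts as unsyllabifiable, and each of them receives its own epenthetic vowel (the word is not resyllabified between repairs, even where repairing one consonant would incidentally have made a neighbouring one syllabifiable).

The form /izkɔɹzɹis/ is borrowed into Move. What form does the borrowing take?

idəŋɔɹədəɹisə

Substitution: /z/ → /d/, /k/ → /ŋ/, giving /idŋɔɹdɹis/.
Under (C)V, the unsyllabifiable consonants are /d/, /ɹ/, /d/, /s/ (no codas are permitted; onsets are limited to one consonant).
Inserting the epenthetic vowel yields /d/ → /də/, /ɹ/ → /ɹə/, /d/ → /də/, /s/ → /sə/.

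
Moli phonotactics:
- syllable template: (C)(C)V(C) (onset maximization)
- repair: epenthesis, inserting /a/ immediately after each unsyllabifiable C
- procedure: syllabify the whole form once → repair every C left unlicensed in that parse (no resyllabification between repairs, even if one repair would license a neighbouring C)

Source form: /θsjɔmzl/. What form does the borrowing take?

θasjɔmzala

Under (C)(C)V(C), the unsyllabifiable consonants are /θ/, /z/, /l/ (at most one coda consonant is licensed; onsets may contain at most 2 consonants).
Inserting the epenthetic vowel yields /θ/ → /θa/, /z/ → /za/, /l/ → /la/.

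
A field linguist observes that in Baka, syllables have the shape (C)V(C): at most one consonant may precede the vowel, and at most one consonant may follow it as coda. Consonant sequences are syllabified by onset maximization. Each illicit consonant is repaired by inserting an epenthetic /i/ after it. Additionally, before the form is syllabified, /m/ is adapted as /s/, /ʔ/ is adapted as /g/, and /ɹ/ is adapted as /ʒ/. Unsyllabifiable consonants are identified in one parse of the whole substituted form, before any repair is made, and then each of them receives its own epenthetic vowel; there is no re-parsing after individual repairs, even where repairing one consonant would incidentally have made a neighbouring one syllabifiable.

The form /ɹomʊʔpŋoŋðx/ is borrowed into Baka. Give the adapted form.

Substitution: /ɹ/ → /ʒ/, /m/ → /s/, /ʔ/ → /g/, giving /ʒosʊgpŋoŋðx/.
Under (C)V(C), the unsyllabifiable consonants are /p/, /ð/, /x/ (at most one coda consonant is licensed; onsets are limited to one consonant).
Epenthesis after each stranded consonant: /p/ → /pi/, /ð/ → /ði/, /x/ → /xi/.

ʒosʊgpiŋoŋðixi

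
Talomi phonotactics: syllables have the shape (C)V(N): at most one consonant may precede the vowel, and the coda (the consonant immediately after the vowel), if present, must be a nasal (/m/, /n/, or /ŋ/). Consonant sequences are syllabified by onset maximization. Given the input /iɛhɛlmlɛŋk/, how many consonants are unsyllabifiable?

3

The consonants /l/, /m/, /k/ cannot be parsed into a legal (C)V(N) syllable (only a nasal (/m/, /n/, or /ŋ/) is licensed in coda position; onsets are limited to one consonant).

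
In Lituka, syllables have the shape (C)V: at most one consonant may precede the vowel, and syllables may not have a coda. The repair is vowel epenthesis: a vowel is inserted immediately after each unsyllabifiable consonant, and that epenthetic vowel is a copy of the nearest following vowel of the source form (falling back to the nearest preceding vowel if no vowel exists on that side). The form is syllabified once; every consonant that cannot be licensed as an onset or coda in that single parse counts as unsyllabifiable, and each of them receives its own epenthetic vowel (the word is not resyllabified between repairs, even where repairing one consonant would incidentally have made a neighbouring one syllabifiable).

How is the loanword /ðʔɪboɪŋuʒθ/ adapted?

The consonants /ð/, /ʒ/, /θ/ cannot be parsed into a legal (C)V syllable (no codas are permitted; onsets are limited to one consonant).
Epenthesis after each stranded consonant: /ð/ → /ðɪ/, /ʒ/ → /ʒu/, /θ/ → /θu/.

ðɪʔɪboɪŋuʒuθu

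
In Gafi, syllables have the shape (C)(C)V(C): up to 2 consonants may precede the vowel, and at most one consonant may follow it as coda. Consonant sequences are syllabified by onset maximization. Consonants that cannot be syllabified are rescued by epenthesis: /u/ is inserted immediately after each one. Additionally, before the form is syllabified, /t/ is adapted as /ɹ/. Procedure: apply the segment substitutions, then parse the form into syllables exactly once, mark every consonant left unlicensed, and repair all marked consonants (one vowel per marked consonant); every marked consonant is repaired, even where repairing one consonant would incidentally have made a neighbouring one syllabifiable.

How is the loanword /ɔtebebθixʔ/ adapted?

Substitution: /t/ → /ɹ/, giving /ɔɹebebθixʔ/.
Under (C)(C)V(C), the unsyllabifiable consonants are /ʔ/ (at most one coda consonant is licensed; onsets may contain at most 2 consonants).
Inserting the epenthetic vowel yields /ʔ/ → /ʔu/.

ɔɹebebθixʔu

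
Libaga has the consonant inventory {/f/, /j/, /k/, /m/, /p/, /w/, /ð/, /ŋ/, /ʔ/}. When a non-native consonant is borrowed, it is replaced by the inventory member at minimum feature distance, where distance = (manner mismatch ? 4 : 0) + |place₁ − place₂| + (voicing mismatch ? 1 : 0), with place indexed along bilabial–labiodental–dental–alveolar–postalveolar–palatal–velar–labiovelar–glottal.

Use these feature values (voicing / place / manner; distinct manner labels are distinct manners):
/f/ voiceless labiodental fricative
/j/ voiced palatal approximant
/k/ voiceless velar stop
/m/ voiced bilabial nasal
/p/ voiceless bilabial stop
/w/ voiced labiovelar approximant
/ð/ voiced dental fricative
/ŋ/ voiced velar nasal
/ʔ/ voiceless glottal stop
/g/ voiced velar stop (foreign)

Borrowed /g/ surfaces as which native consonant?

/k/ is closest: same manner (stop), place distance 0 (velar→velar), voicing differs (+1); total 1. Next closest is /ʔ/ at distance 3.

k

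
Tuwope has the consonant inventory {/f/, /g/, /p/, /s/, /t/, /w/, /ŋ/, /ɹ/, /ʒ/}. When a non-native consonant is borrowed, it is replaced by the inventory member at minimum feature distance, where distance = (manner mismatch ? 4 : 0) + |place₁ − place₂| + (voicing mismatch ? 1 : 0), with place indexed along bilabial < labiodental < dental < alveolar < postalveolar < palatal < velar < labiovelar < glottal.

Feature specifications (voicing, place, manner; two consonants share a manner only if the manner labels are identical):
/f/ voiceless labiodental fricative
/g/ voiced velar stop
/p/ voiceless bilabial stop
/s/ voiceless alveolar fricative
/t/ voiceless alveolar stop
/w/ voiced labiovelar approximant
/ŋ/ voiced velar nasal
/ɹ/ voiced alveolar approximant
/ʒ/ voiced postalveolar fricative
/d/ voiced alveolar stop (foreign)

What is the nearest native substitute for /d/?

/t/ is closest: same manner (stop), place distance 0 (alveolar→alveolar), voicing differs (+1); total 1. Next closest is /g/ at distance 3.

t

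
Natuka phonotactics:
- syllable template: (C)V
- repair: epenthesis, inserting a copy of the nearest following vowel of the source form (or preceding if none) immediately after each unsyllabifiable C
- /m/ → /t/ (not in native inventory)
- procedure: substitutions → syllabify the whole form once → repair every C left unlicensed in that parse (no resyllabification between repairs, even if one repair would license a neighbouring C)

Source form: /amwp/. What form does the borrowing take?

Substitution: /m/ → /t/, giving /atwp/.
The consonants /t/, /w/, /p/ cannot be parsed into a legal (C)V syllable (no codas are permitted; onsets are limited to one consonant).
Each unlicensed consonant becomes the onset of a new syllable: /t/ → /ta/, /w/ → /wa/, /p/ → /pa/.

atawapa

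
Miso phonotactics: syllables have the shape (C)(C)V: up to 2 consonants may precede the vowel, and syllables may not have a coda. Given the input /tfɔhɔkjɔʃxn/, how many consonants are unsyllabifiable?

The consonants /ʃ/, /x/, /n/ cannot be parsed into a legal (C)(C)V syllable (no codas are permitted; onsets may contain at most 2 consonants).

3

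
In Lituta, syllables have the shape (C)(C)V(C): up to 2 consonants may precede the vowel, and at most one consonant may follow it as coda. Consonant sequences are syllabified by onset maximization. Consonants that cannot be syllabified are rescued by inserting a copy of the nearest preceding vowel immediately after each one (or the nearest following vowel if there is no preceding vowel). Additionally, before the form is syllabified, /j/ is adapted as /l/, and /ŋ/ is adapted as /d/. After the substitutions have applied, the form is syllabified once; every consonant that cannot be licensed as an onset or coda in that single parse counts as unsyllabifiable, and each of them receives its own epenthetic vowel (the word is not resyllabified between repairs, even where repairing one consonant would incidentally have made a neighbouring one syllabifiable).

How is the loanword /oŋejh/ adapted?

odelhe

Substitution: /ŋ/ → /d/, /j/ → /l/, giving /odelh/.
Under (C)(C)V(C), the unsyllabifiable consonants are /h/ (at most one coda consonant is licensed; onsets may contain at most 2 consonants).
Inserting the epenthetic vowel yields /h/ → /he/.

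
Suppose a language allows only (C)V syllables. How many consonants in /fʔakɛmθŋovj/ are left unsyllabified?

Under (C)V, the unsyllabifiable consonants are /f/, /m/, /θ/, /v/, /j/ (no codas are permitted; onsets are limited to one consonant).

5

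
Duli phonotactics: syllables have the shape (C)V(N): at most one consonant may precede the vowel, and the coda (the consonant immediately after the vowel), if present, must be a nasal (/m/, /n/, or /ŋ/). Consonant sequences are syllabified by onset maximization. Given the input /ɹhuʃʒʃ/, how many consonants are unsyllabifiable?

4

Under (C)V(N), the unsyllabifiable consonants are /ɹ/, /ʃ/, /ʒ/, /ʃ/ (only a nasal (/m/, /n/, or /ŋ/) is licensed in coda position; onsets are limited to one consonant).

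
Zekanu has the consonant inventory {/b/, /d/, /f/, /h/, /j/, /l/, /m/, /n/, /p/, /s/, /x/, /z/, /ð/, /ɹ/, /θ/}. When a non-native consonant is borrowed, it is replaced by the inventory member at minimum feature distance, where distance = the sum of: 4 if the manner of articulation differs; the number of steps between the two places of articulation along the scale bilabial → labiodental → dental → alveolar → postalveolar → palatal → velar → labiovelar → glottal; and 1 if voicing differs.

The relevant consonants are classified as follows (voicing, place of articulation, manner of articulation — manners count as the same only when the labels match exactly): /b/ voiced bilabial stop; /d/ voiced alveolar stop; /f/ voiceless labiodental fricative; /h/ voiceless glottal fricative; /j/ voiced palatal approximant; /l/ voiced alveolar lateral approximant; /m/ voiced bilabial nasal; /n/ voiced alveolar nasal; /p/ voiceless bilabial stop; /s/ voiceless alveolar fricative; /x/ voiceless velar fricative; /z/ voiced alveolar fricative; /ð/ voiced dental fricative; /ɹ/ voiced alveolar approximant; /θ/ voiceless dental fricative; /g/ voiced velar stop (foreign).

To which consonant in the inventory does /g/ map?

/d/ is closest: same manner (stop), place distance 3 (velar→alveolar), same voicing; total 3. Next closest is /j/ at distance 5.

d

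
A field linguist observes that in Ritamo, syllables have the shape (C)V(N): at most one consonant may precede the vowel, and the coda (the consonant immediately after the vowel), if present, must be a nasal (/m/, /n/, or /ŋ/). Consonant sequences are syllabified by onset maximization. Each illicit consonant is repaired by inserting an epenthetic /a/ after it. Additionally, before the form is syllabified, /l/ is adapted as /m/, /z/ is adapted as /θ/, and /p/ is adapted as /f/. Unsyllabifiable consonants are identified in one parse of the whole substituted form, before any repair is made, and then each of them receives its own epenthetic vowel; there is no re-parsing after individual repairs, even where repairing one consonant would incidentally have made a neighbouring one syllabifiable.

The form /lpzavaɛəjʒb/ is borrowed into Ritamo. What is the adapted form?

Substitution: /l/ → /m/, /p/ → /f/, /z/ → /θ/, giving /mfθavaɛəjʒb/.
Syllabifying with onset maximization leaves /m/, /f/, /j/, /ʒ/, /b/ stranded (only a nasal (/m/, /n/, or /ŋ/) is licensed in coda position; onsets are limited to one consonant).
Inserting the epenthetic vowel yields /m/ → /ma/, /f/ → /fa/, /j/ → /ja/, /ʒ/ → /ʒa/, /b/ → /ba/.

mafaθavaɛəjaʒaba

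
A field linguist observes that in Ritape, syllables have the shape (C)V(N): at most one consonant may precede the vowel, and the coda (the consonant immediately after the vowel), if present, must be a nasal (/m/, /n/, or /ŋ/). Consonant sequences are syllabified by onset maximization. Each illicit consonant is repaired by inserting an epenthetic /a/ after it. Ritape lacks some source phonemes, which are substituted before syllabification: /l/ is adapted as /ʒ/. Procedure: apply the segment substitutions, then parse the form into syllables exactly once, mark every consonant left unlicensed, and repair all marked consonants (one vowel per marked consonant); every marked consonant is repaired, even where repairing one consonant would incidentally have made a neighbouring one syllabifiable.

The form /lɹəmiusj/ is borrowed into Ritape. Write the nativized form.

Substitution: /l/ → /ʒ/, giving /ʒɹəmiusj/.
Syllabifying with onset maximization leaves /ʒ/, /s/, /j/ stranded (only a nasal (/m/, /n/, or /ŋ/) is licensed in coda position; onsets are limited to one consonant).
Inserting the epenthetic vowel yields /ʒ/ → /ʒa/, /s/ → /sa/, /j/ → /ja/.

ʒaɹəmiusaja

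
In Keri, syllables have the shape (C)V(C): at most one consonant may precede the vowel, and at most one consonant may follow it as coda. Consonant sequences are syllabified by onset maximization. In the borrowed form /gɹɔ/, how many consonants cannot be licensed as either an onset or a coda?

1

The consonants /g/ cannot be parsed into a legal (C)V(C) syllable (at most one coda consonant is licensed; onsets are limited to one consonant).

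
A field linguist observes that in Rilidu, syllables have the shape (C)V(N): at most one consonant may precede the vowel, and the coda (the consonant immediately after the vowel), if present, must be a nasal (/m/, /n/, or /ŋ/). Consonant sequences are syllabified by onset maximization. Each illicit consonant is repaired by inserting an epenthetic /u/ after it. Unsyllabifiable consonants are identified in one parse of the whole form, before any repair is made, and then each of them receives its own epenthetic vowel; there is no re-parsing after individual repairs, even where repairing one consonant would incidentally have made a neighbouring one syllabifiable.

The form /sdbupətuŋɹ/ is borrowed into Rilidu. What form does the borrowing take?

sudubupətuŋɹu

Under (C)V(N), the unsyllabifiable consonants are /s/, /d/, /ɹ/ (only a nasal (/m/, /n/, or /ŋ/) is licensed in coda position; onsets are limited to one consonant).
Each unlicensed consonant becomes the onset of a new syllable: /s/ → /su/, /d/ → /du/, /ɹ/ → /ɹu/.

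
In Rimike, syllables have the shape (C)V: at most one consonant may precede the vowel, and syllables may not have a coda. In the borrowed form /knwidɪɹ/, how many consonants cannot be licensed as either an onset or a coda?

Under (C)V, the unsyllabifiable consonants are /k/, /n/, /ɹ/ (no codas are permitted; onsets are limited to one consonant).

3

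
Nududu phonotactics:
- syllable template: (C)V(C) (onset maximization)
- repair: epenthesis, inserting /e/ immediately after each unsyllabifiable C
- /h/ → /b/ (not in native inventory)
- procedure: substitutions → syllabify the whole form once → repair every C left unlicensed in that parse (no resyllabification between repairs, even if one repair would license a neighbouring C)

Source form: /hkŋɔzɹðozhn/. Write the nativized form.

bekeŋɔzɹeðozbene

Substitution: /h/ → /b/, giving /bkŋɔzɹðozbn/.
Under (C)V(C), the unsyllabifiable consonants are /b/, /k/, /ɹ/, /b/, /n/ (at most one coda consonant is licensed; onsets are limited to one consonant).
Epenthesis after each stranded consonant: /b/ → /be/, /k/ → /ke/, /ɹ/ → /ɹe/, /b/ → /be/, /n/ → /ne/.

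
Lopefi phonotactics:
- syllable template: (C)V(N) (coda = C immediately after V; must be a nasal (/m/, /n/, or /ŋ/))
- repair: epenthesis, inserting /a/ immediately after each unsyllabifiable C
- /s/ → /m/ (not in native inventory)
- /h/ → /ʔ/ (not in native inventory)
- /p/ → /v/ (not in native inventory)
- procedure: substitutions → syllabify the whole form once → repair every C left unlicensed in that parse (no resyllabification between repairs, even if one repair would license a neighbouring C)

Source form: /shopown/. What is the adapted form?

Substitution: /s/ → /m/, /h/ → /ʔ/, /p/ → /v/, giving /mʔovown/.
Syllabifying with onset maximization leaves /m/, /w/, /n/ stranded (only a nasal (/m/, /n/, or /ŋ/) is licensed in coda position; onsets are limited to one consonant).
Each unlicensed consonant becomes the onset of a new syllable: /m/ → /ma/, /w/ → /wa/, /n/ → /na/.

maʔovowana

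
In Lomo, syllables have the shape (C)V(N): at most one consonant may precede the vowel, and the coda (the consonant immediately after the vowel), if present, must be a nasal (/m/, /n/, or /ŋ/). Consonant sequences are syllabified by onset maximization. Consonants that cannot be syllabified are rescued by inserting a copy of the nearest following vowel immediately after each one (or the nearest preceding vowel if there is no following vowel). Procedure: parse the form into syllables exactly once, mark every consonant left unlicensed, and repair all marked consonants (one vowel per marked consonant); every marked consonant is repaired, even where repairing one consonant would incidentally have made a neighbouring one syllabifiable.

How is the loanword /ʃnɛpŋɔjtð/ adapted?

ʃɛnɛpɔŋɔjɔtɔðɔ

Under (C)V(N), the unsyllabifiable consonants are /ʃ/, /p/, /j/, /t/, /ð/ (only a nasal (/m/, /n/, or /ŋ/) is licensed in coda position; onsets are limited to one consonant).
Epenthesis after each stranded consonant: /ʃ/ → /ʃɛ/, /p/ → /pɔ/, /j/ → /jɔ/, /t/ → /tɔ/, /ð/ → /ðɔ/.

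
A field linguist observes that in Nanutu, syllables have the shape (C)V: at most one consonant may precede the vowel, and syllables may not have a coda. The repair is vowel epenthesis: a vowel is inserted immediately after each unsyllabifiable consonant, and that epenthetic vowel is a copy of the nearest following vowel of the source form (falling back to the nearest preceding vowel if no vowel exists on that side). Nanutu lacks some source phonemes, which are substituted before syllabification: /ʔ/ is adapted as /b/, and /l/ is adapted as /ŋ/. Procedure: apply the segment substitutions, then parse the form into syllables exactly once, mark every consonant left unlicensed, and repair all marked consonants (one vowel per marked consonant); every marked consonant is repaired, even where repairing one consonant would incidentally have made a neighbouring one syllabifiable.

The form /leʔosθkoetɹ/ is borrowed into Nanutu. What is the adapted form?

Substitution: /l/ → /ŋ/, /ʔ/ → /b/, giving /ŋebosθkoetɹ/.
Under (C)V, the unsyllabifiable consonants are /s/, /θ/, /t/, /ɹ/ (no codas are permitted; onsets are limited to one consonant).
Inserting the epenthetic vowel yields /s/ → /so/, /θ/ → /θo/, /t/ → /te/, /ɹ/ → /ɹe/.

ŋebosoθokoeteɹe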